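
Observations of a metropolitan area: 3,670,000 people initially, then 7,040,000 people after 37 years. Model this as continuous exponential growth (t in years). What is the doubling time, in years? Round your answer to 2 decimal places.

r = ln(7040000/3670000) / 37 = ln(1.91826) / 37 ≈ 0.017606 per year
doubling time = ln 2 / |r| = 0.69315 / 0.017606

doubling time ≈ 39.37 years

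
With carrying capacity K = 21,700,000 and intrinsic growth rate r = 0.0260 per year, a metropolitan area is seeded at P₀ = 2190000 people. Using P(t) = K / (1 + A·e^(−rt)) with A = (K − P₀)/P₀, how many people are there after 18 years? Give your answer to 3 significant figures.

A = (21700000 − 2190000)/2190000 = 8.90868
P(18) = 21700000 / (1 + 8.90868·e^(−0.026·18)) = 21700000 / (1 + 8.90868·0.626254)
= 21700000 / 6.57909 ≈ 3298328.69

≈ 3,300,000 people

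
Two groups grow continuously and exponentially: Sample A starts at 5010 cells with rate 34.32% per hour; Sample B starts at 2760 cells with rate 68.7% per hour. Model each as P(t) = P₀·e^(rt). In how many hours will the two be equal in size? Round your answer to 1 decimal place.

5010·e^(0.3432t) = 2760·e^(0.687t)
5010/2760 = e^((0.687 − 0.3432)t) → ln(1.81522) = 0.3438·t
t = 0.59621 / 0.3438

t ≈ 1.7 hours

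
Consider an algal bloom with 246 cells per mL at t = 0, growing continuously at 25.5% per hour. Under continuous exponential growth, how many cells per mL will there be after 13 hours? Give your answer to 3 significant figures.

P(13) = 246 · e^(0.255·13) = 246 · e^(3.315)
= 246 · 27.52239 ≈ 6770.51

≈ 6,770 cells per mL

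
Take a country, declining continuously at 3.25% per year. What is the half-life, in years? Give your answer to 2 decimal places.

half-life = ln(2) / |r| = 0.69315 / 0.0325

half-life ≈ 21.33 years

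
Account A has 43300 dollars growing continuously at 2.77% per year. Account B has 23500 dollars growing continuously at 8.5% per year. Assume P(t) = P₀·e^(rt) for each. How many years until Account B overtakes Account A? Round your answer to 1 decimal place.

43300·e^(0.0277t) = 23500·e^(0.085t)
43300/23500 = e^((0.085 − 0.0277)t) → ln(1.84255) = 0.0573·t
t = 0.61115 / 0.0573

t ≈ 10.7 years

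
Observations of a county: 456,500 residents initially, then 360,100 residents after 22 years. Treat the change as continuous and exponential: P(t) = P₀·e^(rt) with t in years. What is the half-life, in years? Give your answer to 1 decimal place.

r = ln(360100/456500) / 22 = ln(0.78883) / 22 ≈ -0.010782 per year
half-life = ln 2 / |r| = 0.69315 / 0.010782

half-life ≈ 64.3 years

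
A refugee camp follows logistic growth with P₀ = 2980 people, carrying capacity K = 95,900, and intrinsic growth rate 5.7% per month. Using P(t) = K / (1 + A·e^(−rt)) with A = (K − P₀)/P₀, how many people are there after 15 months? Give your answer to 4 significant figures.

A = (95900 − 2980)/2980 = 31.18121
P(15) = 95900 / (1 + 31.18121·e^(−0.057·15)) = 95900 / (1 + 31.18121·0.425283)
= 95900 / 14.26084 ≈ 6724.71

≈ 6,725 people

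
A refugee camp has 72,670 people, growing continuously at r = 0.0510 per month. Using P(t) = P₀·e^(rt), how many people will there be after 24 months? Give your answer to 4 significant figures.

≈ 247,100 people

P(24) = 72670 · e^(0.051·24) = 72670 · e^(1.224)
= 72670 · 3.40076 ≈ 247133.49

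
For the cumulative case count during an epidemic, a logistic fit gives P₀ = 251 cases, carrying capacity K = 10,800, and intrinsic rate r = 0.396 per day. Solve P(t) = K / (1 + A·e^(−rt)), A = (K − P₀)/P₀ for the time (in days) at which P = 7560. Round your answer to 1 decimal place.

A = (10800 − 251)/251 = 42.02789
7560 = 10800/(1 + 42.02789·e^(−0.396t)) → 1 + 42.02789·e^(−0.396t) = 1.42857
e^(−0.396t) = 0.010197 → t = ln(98.06507)/0.396 = 4.58563/0.396

t ≈ 11.6 days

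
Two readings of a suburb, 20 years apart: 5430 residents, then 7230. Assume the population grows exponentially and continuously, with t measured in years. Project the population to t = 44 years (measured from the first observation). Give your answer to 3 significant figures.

≈ 10,200 residents

r = ln(7230/5430) / 20 ≈ 0.014315 per year
P(44) = 5430 · e^(0.014315·44) = 5430 · 1.87735 ≈ 10194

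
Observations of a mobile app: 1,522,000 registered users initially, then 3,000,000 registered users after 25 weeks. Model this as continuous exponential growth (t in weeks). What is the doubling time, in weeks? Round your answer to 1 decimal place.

doubling time ≈ 25.5 weeks

r = ln(3000000/1522000) / 25 = ln(1.97109) / 25 ≈ 0.027143 per week
doubling time = ln 2 / |r| = 0.69315 / 0.027143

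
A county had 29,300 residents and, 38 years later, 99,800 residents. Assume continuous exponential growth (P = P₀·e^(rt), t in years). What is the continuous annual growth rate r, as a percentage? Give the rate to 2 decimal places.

99800 = 29300 · e^(r·38)
e^(38r) = 99800/29300 = 3.40614
r = ln(3.40614) / 38 = 1.22558 / 38

r ≈ 3.23% per year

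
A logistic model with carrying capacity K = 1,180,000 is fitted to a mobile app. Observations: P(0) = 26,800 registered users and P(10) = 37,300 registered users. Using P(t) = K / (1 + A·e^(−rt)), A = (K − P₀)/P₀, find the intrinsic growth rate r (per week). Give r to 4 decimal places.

A = (1180000 − 26800)/26800 = 43.02985
37300 = 1180000/(1 + 43.02985·e^(−r·10)) → e^(−10r) = (31.63539 − 1)/43.02985 = 0.711957
r = −ln(0.711957)/10 = 0.33974/10

r ≈ 0.0340 per week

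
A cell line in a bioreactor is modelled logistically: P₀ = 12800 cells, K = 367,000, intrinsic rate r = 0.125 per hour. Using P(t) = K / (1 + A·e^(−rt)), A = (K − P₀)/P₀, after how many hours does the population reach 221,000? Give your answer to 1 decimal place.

t ≈ 29.9 hours

A = (367000 − 12800)/12800 = 27.67188
221000 = 367000/(1 + 27.67188·e^(−0.125t)) → 1 + 27.67188·e^(−0.125t) = 1.66063
e^(−0.125t) = 0.023874 → t = ln(41.88688)/0.125 = 3.73497/0.125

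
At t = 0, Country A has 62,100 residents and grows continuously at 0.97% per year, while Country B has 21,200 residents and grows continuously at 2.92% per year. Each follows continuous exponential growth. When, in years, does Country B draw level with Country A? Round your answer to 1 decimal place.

t ≈ 55.1 years

62100·e^(0.0097t) = 21200·e^(0.0292t)
62100/21200 = e^((0.0292 − 0.0097)t) → ln(2.92925) = 0.0195·t
t = 1.07474 / 0.0195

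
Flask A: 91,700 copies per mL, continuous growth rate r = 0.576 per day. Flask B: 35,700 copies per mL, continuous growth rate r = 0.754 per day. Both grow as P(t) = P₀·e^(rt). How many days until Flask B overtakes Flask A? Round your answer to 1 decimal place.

t ≈ 5.3 days

91700·e^(0.576t) = 35700·e^(0.754t)
91700/35700 = e^((0.754 − 0.576)t) → ln(2.56863) = 0.178·t
t = 0.94337 / 0.178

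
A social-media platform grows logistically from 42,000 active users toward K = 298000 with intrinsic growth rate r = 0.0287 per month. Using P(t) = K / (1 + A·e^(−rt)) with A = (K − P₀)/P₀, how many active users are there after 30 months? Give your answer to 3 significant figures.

≈ 83,300 active users

A = (298000 − 42000)/42000 = 6.09524
P(30) = 298000 / (1 + 6.09524·e^(−0.0287·30)) = 298000 / (1 + 6.09524·0.422739)
= 298000 / 3.5767 ≈ 83317.13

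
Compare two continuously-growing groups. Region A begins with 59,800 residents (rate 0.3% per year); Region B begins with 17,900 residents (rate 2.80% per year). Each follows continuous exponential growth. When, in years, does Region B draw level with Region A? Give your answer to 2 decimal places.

t ≈ 48.25 years

59800·e^(0.003t) = 17900·e^(0.028t)
59800/17900 = e^((0.028 − 0.003)t) → ln(3.34078) = 0.025·t
t = 1.2062 / 0.025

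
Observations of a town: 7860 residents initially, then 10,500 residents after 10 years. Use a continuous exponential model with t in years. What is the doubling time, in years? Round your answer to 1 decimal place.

r = ln(10500/7860) / 10 = ln(1.33588) / 10 ≈ 0.028959 per year
doubling time = ln 2 / |r| = 0.69315 / 0.028959

doubling time ≈ 23.9 years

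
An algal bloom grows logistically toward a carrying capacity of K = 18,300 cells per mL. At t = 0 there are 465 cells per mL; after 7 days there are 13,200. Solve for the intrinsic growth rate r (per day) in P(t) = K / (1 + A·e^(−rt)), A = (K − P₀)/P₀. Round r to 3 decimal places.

A = (18300 − 465)/465 = 38.35484
13200 = 18300/(1 + 38.35484·e^(−r·7)) → e^(−7r) = (1.38636 − 1)/38.35484 = 0.010073
r = −ln(0.010073)/7 = 4.59786/7

r ≈ 0.657 per day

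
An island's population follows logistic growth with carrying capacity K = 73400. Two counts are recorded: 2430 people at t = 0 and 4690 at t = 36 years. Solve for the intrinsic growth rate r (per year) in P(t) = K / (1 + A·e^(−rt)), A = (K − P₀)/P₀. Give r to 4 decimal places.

r ≈ 0.0192 per year

A = (73400 − 2430)/2430 = 29.20576
4690 = 73400/(1 + 29.20576·e^(−r·36)) → e^(−36r) = (15.65032 − 1)/29.20576 = 0.501624
r = −ln(0.501624)/36 = 0.6899/36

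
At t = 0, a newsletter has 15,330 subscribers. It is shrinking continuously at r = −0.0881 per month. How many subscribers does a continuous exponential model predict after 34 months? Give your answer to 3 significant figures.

P(34) = 15330 · e^(-0.0881·34) = 15330 · e^(-2.9954)
= 15330 · 0.05002 ≈ 766.75

≈ 767 subscribers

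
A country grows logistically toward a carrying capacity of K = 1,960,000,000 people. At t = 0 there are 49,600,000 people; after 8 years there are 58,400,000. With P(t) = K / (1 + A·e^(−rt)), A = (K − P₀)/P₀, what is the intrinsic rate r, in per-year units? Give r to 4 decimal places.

A = (1960000000 − 49600000)/49600000 = 38.51613
58400000 = 1960000000/(1 + 38.51613·e^(−r·8)) → e^(−8r) = (33.56164 − 1)/38.51613 = 0.845403
r = −ln(0.845403)/8 = 0.16794/8

r ≈ 0.0210 per year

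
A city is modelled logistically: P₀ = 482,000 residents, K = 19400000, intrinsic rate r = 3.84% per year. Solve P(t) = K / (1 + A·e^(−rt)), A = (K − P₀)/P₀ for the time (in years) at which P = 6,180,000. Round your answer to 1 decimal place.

t ≈ 75.8 years

A = (19400000 − 482000)/482000 = 39.24896
6180000 = 19400000/(1 + 39.24896·e^(−0.0384t)) → 1 + 39.24896·e^(−0.0384t) = 3.13916
e^(−0.0384t) = 0.054502 → t = ln(18.34785)/0.0384 = 2.90951/0.0384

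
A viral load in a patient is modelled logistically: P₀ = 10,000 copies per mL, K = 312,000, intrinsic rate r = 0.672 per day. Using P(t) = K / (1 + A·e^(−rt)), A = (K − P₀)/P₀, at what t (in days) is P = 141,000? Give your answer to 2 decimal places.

t ≈ 4.78 days

A = (312000 − 10000)/10000 = 30.2
141000 = 312000/(1 + 30.2·e^(−0.672t)) → 1 + 30.2·e^(−0.672t) = 2.21277
e^(−0.672t) = 0.040158 → t = ln(24.90175)/0.672 = 3.21494/0.672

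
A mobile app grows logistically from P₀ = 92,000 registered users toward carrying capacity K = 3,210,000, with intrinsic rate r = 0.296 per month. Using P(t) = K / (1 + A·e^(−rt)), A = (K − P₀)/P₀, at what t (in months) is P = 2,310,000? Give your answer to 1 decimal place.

A = (3210000 − 92000)/92000 = 33.8913
2310000 = 3210000/(1 + 33.8913·e^(−0.296t)) → 1 + 33.8913·e^(−0.296t) = 1.38961
e^(−0.296t) = 0.011496 → t = ln(86.98768)/0.296 = 4.46577/0.296

t ≈ 15.1 months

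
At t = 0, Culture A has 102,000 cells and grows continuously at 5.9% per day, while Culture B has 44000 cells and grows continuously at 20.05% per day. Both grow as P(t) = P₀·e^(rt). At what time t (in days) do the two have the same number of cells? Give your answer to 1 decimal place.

t ≈ 5.9 days

102000·e^(0.059t) = 44000·e^(0.2005t)
102000/44000 = e^((0.2005 − 0.059)t) → ln(2.31818) = 0.1415·t
t = 0.84078 / 0.1415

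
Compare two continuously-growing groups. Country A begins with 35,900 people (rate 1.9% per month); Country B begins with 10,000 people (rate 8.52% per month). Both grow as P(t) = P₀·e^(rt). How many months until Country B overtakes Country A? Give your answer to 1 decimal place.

t ≈ 19.3 months

35900·e^(0.019t) = 10000·e^(0.0852t)
35900/10000 = e^((0.0852 − 0.019)t) → ln(3.59) = 0.0662·t
t = 1.27815 / 0.0662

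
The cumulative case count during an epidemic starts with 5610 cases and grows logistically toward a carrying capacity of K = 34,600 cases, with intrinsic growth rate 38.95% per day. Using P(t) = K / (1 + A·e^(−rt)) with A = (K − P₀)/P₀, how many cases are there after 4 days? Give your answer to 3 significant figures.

≈ 16,600 cases

A = (34600 − 5610)/5610 = 5.16756
P(4) = 34600 / (1 + 5.16756·e^(−0.3895·4)) = 34600 / (1 + 5.16756·0.210557)
= 34600 / 2.08806 ≈ 16570.37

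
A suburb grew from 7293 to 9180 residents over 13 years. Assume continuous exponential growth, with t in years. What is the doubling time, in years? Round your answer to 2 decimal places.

r = ln(9180/7293) / 13 = ln(1.25874) / 13 ≈ 0.017701 per year
doubling time = ln 2 / |r| = 0.69315 / 0.017701

doubling time ≈ 39.16 years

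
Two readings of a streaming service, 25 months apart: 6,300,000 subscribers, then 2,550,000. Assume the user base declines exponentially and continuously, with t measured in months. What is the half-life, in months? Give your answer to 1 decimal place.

half-life ≈ 19.2 months

r = ln(2550000/6300000) / 25 = ln(0.40476) / 25 ≈ -0.036178 per month
half-life = ln 2 / |r| = 0.69315 / 0.036178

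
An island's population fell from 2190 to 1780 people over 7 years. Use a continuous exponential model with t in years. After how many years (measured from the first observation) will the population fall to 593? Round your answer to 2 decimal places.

t ≈ 44.12 years

r = ln(1780/2190) / 7 ≈ -0.029613 per year
t = ln(593/2190) / r = -1.30646 / -0.029613 ≈ 44.118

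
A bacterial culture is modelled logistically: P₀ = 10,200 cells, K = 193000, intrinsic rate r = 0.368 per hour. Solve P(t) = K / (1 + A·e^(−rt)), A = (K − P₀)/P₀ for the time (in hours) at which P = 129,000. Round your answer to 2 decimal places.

t ≈ 9.75 hours

A = (193000 − 10200)/10200 = 17.92157
129000 = 193000/(1 + 17.92157·e^(−0.368t)) → 1 + 17.92157·e^(−0.368t) = 1.49612
e^(−0.368t) = 0.027683 → t = ln(36.12316)/0.368 = 3.58693/0.368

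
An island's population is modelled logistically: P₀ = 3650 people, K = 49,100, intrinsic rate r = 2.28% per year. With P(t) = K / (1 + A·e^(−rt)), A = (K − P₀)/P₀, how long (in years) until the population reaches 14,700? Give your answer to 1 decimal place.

t ≈ 73.3 years

A = (49100 − 3650)/3650 = 12.45205
14700 = 49100/(1 + 12.45205·e^(−0.0228t)) → 1 + 12.45205·e^(−0.0228t) = 3.34014
e^(−0.0228t) = 0.187932 → t = ln(5.32108)/0.0228 = 1.67168/0.0228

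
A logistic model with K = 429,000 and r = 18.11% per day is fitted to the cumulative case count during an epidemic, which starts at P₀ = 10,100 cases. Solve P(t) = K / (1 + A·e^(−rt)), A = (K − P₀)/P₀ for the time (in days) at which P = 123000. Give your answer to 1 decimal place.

t ≈ 15.5 days

A = (429000 − 10100)/10100 = 41.47525
123000 = 429000/(1 + 41.47525·e^(−0.1811t)) → 1 + 41.47525·e^(−0.1811t) = 3.4878
e^(−0.1811t) = 0.059983 → t = ln(16.67142)/0.1811 = 2.8137/0.1811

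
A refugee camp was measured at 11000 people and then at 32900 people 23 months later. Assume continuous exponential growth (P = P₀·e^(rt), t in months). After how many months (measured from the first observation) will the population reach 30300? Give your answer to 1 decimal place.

t ≈ 21.3 months

r = ln(32900/11000) / 23 ≈ 0.047634 per month
t = ln(30300/11000) / r = 1.01325 / 0.047634 ≈ 21.272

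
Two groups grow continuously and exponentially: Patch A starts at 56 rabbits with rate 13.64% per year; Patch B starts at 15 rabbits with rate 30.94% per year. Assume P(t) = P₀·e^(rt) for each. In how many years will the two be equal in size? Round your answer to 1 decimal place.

56·e^(0.1364t) = 15·e^(0.3094t)
56/15 = e^((0.3094 − 0.1364)t) → ln(3.73333) = 0.173·t
t = 1.3173 / 0.173

t ≈ 7.6 years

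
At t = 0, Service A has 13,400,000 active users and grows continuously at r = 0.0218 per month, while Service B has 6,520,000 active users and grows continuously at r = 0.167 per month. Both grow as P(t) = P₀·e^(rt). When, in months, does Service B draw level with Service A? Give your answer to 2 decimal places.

13400000·e^(0.0218t) = 6520000·e^(0.167t)
13400000/6520000 = e^((0.167 − 0.0218)t) → ln(2.05521) = 0.1452·t
t = 0.72038 / 0.1452

t ≈ 4.96 months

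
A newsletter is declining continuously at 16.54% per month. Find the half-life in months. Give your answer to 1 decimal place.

half-life ≈ 4.2 months

half-life = ln(2) / |r| = 0.69315 / 0.1654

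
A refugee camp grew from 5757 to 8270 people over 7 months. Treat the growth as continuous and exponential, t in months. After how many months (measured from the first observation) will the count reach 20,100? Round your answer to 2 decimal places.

t ≈ 24.16 months

r = ln(8270/5757) / 7 ≈ 0.051745 per month
t = ln(20100/5757) / r = 1.2503 / 0.051745 ≈ 24.163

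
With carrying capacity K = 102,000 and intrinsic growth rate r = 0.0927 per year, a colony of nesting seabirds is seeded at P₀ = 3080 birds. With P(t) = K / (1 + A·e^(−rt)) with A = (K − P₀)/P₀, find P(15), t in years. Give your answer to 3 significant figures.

≈ 11,300 birds

A = (102000 − 3080)/3080 = 32.11688
P(15) = 102000 / (1 + 32.11688·e^(−0.0927·15)) = 102000 / (1 + 32.11688·0.248951)
= 102000 / 8.99552 ≈ 11338.97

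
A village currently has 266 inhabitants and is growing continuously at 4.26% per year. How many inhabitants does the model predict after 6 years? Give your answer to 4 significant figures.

P(6) = 266 · e^(0.0426·6) = 266 · e^(0.2556)
= 266 · 1.29124 ≈ 343.47

≈ 343.5 inhabitants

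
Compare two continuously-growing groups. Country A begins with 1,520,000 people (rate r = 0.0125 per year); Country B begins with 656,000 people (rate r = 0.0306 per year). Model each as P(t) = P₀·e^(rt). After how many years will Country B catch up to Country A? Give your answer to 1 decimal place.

1520000·e^(0.0125t) = 656000·e^(0.0306t)
1520000/656000 = e^((0.0306 − 0.0125)t) → ln(2.31707) = 0.0181·t
t = 0.8403 / 0.0181

t ≈ 46.4 years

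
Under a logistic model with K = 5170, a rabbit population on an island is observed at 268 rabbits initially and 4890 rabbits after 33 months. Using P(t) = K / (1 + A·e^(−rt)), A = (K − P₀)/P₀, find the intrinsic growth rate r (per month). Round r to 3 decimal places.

A = (5170 − 268)/268 = 18.29104
4890 = 5170/(1 + 18.29104·e^(−r·33)) → e^(−33r) = (1.05726 − 1)/18.29104 = 0.00313
r = −ln(0.00313)/33 = 5.76657/33

r ≈ 0.175 per month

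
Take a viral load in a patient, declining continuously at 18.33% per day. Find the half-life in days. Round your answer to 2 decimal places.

half-life ≈ 3.78 days

half-life = ln(2) / |r| = 0.69315 / 0.1833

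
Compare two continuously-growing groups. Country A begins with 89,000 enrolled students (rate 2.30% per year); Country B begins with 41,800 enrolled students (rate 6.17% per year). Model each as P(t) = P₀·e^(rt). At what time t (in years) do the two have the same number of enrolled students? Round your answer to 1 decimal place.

89000·e^(0.023t) = 41800·e^(0.0617t)
89000/41800 = e^((0.0617 − 0.023)t) → ln(2.12919) = 0.0387·t
t = 0.75574 / 0.0387

t ≈ 19.5 years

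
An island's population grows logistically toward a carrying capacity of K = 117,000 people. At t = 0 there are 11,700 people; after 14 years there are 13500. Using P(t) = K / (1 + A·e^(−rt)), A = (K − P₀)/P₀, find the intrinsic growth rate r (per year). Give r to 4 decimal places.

A = (117000 − 11700)/11700 = 9
13500 = 117000/(1 + 9·e^(−r·14)) → e^(−14r) = (8.66667 − 1)/9 = 0.851852
r = −ln(0.851852)/14 = 0.16034/14

r ≈ 0.0115 per year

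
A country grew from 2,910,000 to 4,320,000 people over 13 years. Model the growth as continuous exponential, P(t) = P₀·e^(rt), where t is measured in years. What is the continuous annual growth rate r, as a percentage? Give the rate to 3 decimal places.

r ≈ 3.039% per year

4320000 = 2910000 · e^(r·13)
e^(13r) = 4320000/2910000 = 1.48454
r = ln(1.48454) / 13 = 0.3951 / 13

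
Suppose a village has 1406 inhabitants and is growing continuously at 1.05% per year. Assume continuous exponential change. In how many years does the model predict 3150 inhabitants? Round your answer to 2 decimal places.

t ≈ 76.82 years

3150 = 1406 · e^(0.0105·t)
t = ln(3150/1406) / 0.0105 = ln(2.2404) / 0.0105 = 0.80665 / 0.0105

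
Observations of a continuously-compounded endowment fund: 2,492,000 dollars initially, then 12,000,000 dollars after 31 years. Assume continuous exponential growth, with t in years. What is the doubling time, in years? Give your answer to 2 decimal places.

r = ln(12000000/2492000) / 31 = ln(4.81541) / 31 ≈ 0.050704 per year
doubling time = ln 2 / |r| = 0.69315 / 0.050704

doubling time ≈ 13.67 years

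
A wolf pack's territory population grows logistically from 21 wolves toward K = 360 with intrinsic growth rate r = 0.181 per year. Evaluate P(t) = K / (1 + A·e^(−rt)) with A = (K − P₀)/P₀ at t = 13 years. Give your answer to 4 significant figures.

≈ 142.0 wolves

A = (360 − 21)/21 = 16.14286
P(13) = 360 / (1 + 16.14286·e^(−0.181·13)) = 360 / (1 + 16.14286·0.095083)
= 360 / 2.53492 ≈ 142.02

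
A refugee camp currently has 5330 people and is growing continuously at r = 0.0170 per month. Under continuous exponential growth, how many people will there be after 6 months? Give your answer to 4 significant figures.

≈ 5,902 people

P(6) = 5330 · e^(0.017·6) = 5330 · e^(0.102)
= 5330 · 1.10738 ≈ 5902.35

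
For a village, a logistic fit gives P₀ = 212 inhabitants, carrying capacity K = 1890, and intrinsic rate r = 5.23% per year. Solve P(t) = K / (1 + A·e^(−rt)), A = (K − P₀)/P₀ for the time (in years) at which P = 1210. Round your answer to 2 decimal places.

t ≈ 50.57 years

A = (1890 − 212)/212 = 7.91509
1210 = 1890/(1 + 7.91509·e^(−0.0523t)) → 1 + 7.91509·e^(−0.0523t) = 1.56198
e^(−0.0523t) = 0.071001 → t = ln(14.08421)/0.0523 = 2.64505/0.0523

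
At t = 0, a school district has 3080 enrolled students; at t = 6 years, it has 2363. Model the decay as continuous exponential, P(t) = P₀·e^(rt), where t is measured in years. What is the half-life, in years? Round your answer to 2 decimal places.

r = ln(2363/3080) / 6 = ln(0.76721) / 6 ≈ -0.044166 per year
half-life = ln 2 / |r| = 0.69315 / 0.044166

half-life ≈ 15.69 years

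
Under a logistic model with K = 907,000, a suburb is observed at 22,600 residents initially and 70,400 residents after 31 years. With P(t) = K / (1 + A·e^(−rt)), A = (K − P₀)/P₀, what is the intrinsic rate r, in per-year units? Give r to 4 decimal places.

r ≈ 0.0384 per year

A = (907000 − 22600)/22600 = 39.13274
70400 = 907000/(1 + 39.13274·e^(−r·31)) → e^(−31r) = (12.88352 − 1)/39.13274 = 0.303672
r = −ln(0.303672)/31 = 1.19181/31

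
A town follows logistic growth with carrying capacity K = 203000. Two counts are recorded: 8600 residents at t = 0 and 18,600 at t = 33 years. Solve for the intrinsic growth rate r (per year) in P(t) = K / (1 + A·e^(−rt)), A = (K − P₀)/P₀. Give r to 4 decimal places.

A = (203000 − 8600)/8600 = 22.60465
18600 = 203000/(1 + 22.60465·e^(−r·33)) → e^(−33r) = (10.91398 − 1)/22.60465 = 0.438581
r = −ln(0.438581)/33 = 0.82421/33

r ≈ 0.0250 per year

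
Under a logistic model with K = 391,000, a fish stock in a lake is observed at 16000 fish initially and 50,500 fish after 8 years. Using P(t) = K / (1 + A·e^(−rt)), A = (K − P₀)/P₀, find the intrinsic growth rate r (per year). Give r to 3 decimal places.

A = (391000 − 16000)/16000 = 23.4375
50500 = 391000/(1 + 23.4375·e^(−r·8)) → e^(−8r) = (7.74257 − 1)/23.4375 = 0.287683
r = −ln(0.287683)/8 = 1.2459/8

r ≈ 0.156 per year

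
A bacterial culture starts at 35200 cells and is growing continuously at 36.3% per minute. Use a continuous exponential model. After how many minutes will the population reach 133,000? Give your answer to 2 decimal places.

133000 = 35200 · e^(0.363·t)
t = ln(133000/35200) / 0.363 = ln(3.77841) / 0.363 = 1.3293 / 0.363

t ≈ 3.66 minutes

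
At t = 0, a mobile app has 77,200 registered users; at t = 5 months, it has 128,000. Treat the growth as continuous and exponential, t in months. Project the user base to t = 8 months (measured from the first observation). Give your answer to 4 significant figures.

≈ 173,400 registered users

r = ln(128000/77200) / 5 ≈ 0.101126 per month
P(8) = 77200 · e^(0.101126·8) = 77200 · 2.24568 ≈ 173366.66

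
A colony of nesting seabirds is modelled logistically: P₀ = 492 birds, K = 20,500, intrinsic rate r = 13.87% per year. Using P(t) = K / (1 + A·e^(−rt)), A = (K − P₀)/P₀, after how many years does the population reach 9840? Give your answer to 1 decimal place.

t ≈ 26.1 years

A = (20500 − 492)/492 = 40.66667
9840 = 20500/(1 + 40.66667·e^(−0.1387t)) → 1 + 40.66667·e^(−0.1387t) = 2.08333
e^(−0.1387t) = 0.026639 → t = ln(37.53846)/0.1387 = 3.62537/0.1387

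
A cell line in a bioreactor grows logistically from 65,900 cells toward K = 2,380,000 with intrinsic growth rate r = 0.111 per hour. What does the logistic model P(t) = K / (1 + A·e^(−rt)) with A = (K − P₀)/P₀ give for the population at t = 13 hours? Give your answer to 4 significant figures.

A = (2380000 − 65900)/65900 = 35.11533
P(13) = 2380000 / (1 + 35.11533·e^(−0.111·13)) = 2380000 / (1 + 35.11533·0.236218)
= 2380000 / 9.29487 ≈ 256055.12

≈ 256,100 cells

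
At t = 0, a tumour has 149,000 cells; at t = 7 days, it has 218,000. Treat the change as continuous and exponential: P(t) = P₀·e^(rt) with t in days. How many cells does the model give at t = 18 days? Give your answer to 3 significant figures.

r = ln(218000/149000) / 7 ≈ 0.054364 per day
P(18) = 149000 · e^(0.054364·18) = 149000 · 2.66061 ≈ 396430.31

≈ 396,000 cells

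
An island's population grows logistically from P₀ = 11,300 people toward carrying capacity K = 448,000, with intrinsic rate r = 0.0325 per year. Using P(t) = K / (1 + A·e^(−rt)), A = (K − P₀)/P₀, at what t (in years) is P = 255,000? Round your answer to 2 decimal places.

A = (448000 − 11300)/11300 = 38.64602
255000 = 448000/(1 + 38.64602·e^(−0.0325t)) → 1 + 38.64602·e^(−0.0325t) = 1.75686
e^(−0.0325t) = 0.019584 → t = ln(51.0608)/0.0325 = 3.93302/0.0325

t ≈ 121.02 years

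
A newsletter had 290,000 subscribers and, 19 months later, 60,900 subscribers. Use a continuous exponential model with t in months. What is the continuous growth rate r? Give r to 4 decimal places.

r ≈ -0.0821 per month

60900 = 290000 · e^(r·19)
e^(19r) = 60900/290000 = 0.21
r = ln(0.21) / 19 = -1.56065 / 19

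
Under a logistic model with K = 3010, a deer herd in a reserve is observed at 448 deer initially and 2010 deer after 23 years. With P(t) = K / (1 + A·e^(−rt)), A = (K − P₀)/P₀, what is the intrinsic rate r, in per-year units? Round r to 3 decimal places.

A = (3010 − 448)/448 = 5.71875
2010 = 3010/(1 + 5.71875·e^(−r·23)) → e^(−23r) = (1.49751 − 1)/5.71875 = 0.086997
r = −ln(0.086997)/23 = 2.44188/23

r ≈ 0.106 per year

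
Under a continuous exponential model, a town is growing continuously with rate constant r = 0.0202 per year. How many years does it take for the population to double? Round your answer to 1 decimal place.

doubling time = ln(2) / |r| = 0.69315 / 0.0202

doubling time ≈ 34.3 years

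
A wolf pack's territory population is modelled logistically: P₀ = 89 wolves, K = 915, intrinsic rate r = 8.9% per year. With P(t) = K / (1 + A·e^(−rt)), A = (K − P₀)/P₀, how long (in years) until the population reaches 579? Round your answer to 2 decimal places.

t ≈ 31.15 years

A = (915 − 89)/89 = 9.2809
579 = 915/(1 + 9.2809·e^(−0.089t)) → 1 + 9.2809·e^(−0.089t) = 1.58031
e^(−0.089t) = 0.062527 → t = ln(15.99298)/0.089 = 2.77215/0.089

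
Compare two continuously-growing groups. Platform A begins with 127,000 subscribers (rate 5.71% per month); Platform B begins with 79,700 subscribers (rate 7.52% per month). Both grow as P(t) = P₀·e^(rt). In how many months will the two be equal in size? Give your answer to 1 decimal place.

t ≈ 25.7 months

127000·e^(0.0571t) = 79700·e^(0.0752t)
127000/79700 = e^((0.0752 − 0.0571)t) → ln(1.59348) = 0.0181·t
t = 0.46592 / 0.0181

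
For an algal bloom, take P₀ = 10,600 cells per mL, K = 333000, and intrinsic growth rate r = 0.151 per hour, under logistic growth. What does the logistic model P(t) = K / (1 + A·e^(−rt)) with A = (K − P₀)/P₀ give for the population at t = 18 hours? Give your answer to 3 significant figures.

≈ 111,000 cells per mL

A = (333000 − 10600)/10600 = 30.41509
P(18) = 333000 / (1 + 30.41509·e^(−0.151·18)) = 333000 / (1 + 30.41509·0.066007)
= 333000 / 3.0076 ≈ 110719.58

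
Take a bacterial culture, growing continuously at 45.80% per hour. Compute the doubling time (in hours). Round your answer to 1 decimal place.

doubling time = ln(2) / |r| = 0.69315 / 0.458

doubling time ≈ 1.5 hours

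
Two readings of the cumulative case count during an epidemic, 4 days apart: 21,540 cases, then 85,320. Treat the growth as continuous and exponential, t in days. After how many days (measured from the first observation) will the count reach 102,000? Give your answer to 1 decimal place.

r = ln(85320/21540) / 4 ≈ 0.344124 per day
t = ln(102000/21540) / r = 1.55506 / 0.344124 ≈ 4.519

t ≈ 4.5 days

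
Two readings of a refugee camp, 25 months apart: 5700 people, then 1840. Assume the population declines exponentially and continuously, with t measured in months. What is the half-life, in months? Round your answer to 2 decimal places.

r = ln(1840/5700) / 25 = ln(0.32281) / 25 ≈ -0.045228 per month
half-life = ln 2 / |r| = 0.69315 / 0.045228

half-life ≈ 15.33 months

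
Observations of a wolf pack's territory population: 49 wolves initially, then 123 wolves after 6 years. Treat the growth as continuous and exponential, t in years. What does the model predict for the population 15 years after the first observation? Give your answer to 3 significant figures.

≈ 489 wolves

r = ln(123/49) / 6 ≈ 0.153394 per year
P(15) = 49 · e^(0.153394·15) = 49 · 9.98326 ≈ 489.18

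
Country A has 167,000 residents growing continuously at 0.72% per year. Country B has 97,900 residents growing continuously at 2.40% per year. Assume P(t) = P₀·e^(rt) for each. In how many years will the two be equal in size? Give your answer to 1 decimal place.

167000·e^(0.0072t) = 97900·e^(0.024t)
167000/97900 = e^((0.024 − 0.0072)t) → ln(1.70582) = 0.0168·t
t = 0.53405 / 0.0168

t ≈ 31.8 years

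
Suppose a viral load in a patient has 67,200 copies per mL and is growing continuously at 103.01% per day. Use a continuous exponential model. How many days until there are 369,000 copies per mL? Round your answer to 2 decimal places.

369000 = 67200 · e^(1.0301·t)
t = ln(369000/67200) / 1.0301 = ln(5.49107) / 1.0301 = 1.70312 / 1.0301

t ≈ 1.65 days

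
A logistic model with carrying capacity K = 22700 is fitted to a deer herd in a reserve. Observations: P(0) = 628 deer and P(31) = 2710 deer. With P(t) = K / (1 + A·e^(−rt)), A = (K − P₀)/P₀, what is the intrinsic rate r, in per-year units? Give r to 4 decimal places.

A = (22700 − 628)/628 = 35.1465
2710 = 22700/(1 + 35.1465·e^(−r·31)) → e^(−31r) = (8.37638 − 1)/35.1465 = 0.209875
r = −ln(0.209875)/31 = 1.56124/31

r ≈ 0.0504 per year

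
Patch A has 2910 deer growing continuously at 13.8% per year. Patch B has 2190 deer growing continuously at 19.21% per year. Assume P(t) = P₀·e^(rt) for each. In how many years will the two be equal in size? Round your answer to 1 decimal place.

2910·e^(0.138t) = 2190·e^(0.1921t)
2910/2190 = e^((0.1921 − 0.138)t) → ln(1.32877) = 0.0541·t
t = 0.28425 / 0.0541

t ≈ 5.3 years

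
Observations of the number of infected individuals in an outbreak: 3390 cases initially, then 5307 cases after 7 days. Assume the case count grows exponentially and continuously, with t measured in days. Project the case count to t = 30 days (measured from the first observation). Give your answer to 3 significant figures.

r = ln(5307/3390) / 7 ≈ 0.064028 per day
P(30) = 3390 · e^(0.064028·30) = 3390 · 6.82671 ≈ 23142.56

≈ 23,100 cases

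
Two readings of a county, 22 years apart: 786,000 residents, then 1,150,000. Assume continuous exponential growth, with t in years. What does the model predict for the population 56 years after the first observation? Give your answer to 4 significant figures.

≈ 2,071,000 residents

r = ln(1150000/786000) / 22 ≈ 0.017298 per year
P(56) = 786000 · e^(0.017298·56) = 786000 · 2.63452 ≈ 2070729.14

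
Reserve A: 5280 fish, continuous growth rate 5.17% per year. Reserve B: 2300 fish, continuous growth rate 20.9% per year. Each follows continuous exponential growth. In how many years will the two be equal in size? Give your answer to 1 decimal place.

5280·e^(0.0517t) = 2300·e^(0.209t)
5280/2300 = e^((0.209 − 0.0517)t) → ln(2.29565) = 0.1573·t
t = 0.83102 / 0.1573

t ≈ 5.3 years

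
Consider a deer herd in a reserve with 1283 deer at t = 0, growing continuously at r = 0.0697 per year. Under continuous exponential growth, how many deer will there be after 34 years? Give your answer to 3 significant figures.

P(34) = 1283 · e^(0.0697·34) = 1283 · e^(2.3698)
= 1283 · 10.69525 ≈ 13722.01

≈ 13,700 deer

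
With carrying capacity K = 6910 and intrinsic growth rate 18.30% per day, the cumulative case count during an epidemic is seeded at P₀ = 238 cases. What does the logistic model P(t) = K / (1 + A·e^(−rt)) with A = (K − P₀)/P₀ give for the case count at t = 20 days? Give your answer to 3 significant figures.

≈ 4,010 cases

A = (6910 − 238)/238 = 28.03361
P(20) = 6910 / (1 + 28.03361·e^(−0.183·20)) = 6910 / (1 + 28.03361·0.025733)
= 6910 / 1.72138 ≈ 4014.23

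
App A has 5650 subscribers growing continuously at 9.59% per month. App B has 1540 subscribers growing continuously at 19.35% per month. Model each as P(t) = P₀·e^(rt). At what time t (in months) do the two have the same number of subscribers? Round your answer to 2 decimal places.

t ≈ 13.32 months

5650·e^(0.0959t) = 1540·e^(0.1935t)
5650/1540 = e^((0.1935 − 0.0959)t) → ln(3.66883) = 0.0976·t
t = 1.29987 / 0.0976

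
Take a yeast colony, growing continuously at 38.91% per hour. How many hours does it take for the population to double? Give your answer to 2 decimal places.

doubling time ≈ 1.78 hours

doubling time = ln(2) / |r| = 0.69315 / 0.3891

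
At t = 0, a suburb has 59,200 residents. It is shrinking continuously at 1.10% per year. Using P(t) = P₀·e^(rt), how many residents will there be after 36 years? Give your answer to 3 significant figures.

≈ 39,800 residents

P(36) = 59200 · e^(-0.011·36) = 59200 · e^(-0.396)
= 59200 · 0.67301 ≈ 39842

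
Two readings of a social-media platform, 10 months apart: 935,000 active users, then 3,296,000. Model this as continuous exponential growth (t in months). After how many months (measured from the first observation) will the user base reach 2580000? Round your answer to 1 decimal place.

r = ln(3296000/935000) / 10 ≈ 0.125992 per month
t = ln(2580000/935000) / r = 1.015 / 0.125992 ≈ 8.056

t ≈ 8.1 months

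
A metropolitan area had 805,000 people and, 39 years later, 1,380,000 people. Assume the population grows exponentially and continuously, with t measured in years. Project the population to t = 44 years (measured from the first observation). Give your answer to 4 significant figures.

r = ln(1380000/805000) / 39 ≈ 0.01382 per year
P(44) = 805000 · e^(0.01382·44) = 805000 · 1.83694 ≈ 1478732.96

≈ 1,479,000 people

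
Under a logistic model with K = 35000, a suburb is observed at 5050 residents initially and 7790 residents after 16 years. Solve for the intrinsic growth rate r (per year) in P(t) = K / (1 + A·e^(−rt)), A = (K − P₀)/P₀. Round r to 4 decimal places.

r ≈ 0.0331 per year

A = (35000 − 5050)/5050 = 5.93069
7790 = 35000/(1 + 5.93069·e^(−r·16)) → e^(−16r) = (4.49294 − 1)/5.93069 = 0.58896
r = −ln(0.58896)/16 = 0.5294/16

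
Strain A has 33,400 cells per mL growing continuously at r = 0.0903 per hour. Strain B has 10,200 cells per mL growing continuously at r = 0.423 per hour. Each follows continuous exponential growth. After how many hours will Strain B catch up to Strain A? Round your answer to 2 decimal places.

t ≈ 3.57 hours

33400·e^(0.0903t) = 10200·e^(0.423t)
33400/10200 = e^((0.423 − 0.0903)t) → ln(3.27451) = 0.3327·t
t = 1.18617 / 0.3327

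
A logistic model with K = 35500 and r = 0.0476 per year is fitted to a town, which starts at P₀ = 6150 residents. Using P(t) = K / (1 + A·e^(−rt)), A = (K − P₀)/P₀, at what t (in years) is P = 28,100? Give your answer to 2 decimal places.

t ≈ 60.86 years

A = (35500 − 6150)/6150 = 4.77236
28100 = 35500/(1 + 4.77236·e^(−0.0476t)) → 1 + 4.77236·e^(−0.0476t) = 1.26335
e^(−0.0476t) = 0.055181 → t = ln(18.12206)/0.0476 = 2.89713/0.0476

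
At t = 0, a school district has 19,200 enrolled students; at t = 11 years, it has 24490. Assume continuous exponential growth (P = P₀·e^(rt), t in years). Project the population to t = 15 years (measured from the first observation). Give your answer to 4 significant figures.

≈ 26,760 enrolled students

r = ln(24490/19200) / 11 ≈ 0.022123 per year
P(15) = 19200 · e^(0.022123·15) = 19200 · 1.39354 ≈ 26755.97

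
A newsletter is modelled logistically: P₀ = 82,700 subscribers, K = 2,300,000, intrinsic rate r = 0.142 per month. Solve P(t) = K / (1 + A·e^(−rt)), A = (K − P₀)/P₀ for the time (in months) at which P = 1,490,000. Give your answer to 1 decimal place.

t ≈ 27.5 months

A = (2300000 − 82700)/82700 = 26.81137
1490000 = 2300000/(1 + 26.81137·e^(−0.142t)) → 1 + 26.81137·e^(−0.142t) = 1.54362
e^(−0.142t) = 0.020276 → t = ln(49.31967)/0.142 = 3.89832/0.142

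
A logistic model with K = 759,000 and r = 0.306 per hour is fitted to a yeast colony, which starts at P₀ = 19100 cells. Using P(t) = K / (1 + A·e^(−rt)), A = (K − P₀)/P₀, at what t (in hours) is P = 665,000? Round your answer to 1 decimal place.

A = (759000 − 19100)/19100 = 38.73822
665000 = 759000/(1 + 38.73822·e^(−0.306t)) → 1 + 38.73822·e^(−0.306t) = 1.14135
e^(−0.306t) = 0.003649 → t = ln(274.0523)/0.306 = 5.61332/0.306

t ≈ 18.3 hours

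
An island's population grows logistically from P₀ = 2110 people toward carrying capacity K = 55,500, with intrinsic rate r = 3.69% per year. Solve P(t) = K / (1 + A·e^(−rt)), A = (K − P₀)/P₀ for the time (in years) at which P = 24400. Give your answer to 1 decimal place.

t ≈ 81.0 years

A = (55500 − 2110)/2110 = 25.30332
24400 = 55500/(1 + 25.30332·e^(−0.0369t)) → 1 + 25.30332·e^(−0.0369t) = 2.27459
e^(−0.0369t) = 0.050372 → t = ln(19.85212)/0.0369 = 2.98831/0.0369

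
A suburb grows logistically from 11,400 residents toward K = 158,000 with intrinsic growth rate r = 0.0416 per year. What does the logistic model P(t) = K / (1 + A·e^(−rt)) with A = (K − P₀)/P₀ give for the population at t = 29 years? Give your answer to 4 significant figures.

≈ 32,590 residents

A = (158000 − 11400)/11400 = 12.85965
P(29) = 158000 / (1 + 12.85965·e^(−0.0416·29)) = 158000 / (1 + 12.85965·0.299273)
= 158000 / 4.84854 ≈ 32587.11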